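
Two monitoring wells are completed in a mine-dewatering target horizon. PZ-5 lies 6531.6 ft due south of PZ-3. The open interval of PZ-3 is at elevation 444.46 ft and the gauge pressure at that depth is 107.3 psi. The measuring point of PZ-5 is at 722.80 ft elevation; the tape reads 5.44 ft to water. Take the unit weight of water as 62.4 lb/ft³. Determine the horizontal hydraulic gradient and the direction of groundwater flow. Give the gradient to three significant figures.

Pressure head at PZ-3: ψ = 144·P/γ = 144 × 107.3 / 62.4 = 247.62 ft.
Total head at PZ-3: h = z + ψ = 444.46 + 247.62 = 692.08 ft.
Total head at PZ-5: h = 722.80 − 5.44 = 717.36 ft.
Head difference: h(PZ-3) − h(PZ-5) = 692.08 − 717.36 = -25.28 ft.
Hydraulic gradient: i = |Δh| / L = 25.28 / 6531.6 = 0.00387.
Flow is from higher to lower head: from PZ-5 toward PZ-3, i.e. toward the north.

i ≈ 0.00387; groundwater flows toward the north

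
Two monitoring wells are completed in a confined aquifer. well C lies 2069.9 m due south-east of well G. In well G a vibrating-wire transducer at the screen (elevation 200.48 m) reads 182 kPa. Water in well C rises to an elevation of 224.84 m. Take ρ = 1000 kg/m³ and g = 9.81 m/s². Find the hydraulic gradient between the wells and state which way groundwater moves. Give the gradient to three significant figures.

Pressure head at well G: ψ = P/(ρg) = 182×1000 / (1000 × 9.81) = 18.55 m.
Total head at well G: h = z + ψ = 200.48 + 18.55 = 219.03 m.
Total head at well C: h = 224.84 m (water level in the piezometer is the total head).
Head difference: h(well G) − h(well C) = 219.03 − 224.84 = -5.81 m.
Hydraulic gradient: i = |Δh| / L = 5.81 / 2069.9 = 0.00281.
Flow is from higher to lower head: from well C toward well G, i.e. toward the north-west.

i ≈ 0.00281; groundwater flows toward the north-west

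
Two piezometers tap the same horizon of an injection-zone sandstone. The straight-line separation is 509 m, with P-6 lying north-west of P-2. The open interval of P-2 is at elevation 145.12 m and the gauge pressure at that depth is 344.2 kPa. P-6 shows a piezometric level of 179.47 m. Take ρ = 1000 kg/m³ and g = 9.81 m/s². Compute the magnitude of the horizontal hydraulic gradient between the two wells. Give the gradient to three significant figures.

Pressure head at P-2: ψ = P/(ρg) = 344.2×1000 / (1000 × 9.81) = 35.09 m.
Total head at P-2: h = z + ψ = 145.12 + 35.09 = 180.21 m.
Total head at P-6: h = 179.47 m (water level in the piezometer is the total head).
Head difference: h(P-2) − h(P-6) = 180.21 − 179.47 = 0.74 m.
Hydraulic gradient: i = |Δh| / L = 0.74 / 509 = 0.00145.

i ≈ 0.00145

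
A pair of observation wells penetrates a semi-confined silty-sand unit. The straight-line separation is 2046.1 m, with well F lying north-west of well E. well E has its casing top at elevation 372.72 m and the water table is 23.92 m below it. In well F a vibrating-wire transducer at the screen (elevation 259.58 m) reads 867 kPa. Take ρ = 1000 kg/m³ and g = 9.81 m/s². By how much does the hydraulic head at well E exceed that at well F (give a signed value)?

Total head at well E: h = 372.72 − 23.92 = 348.80 m.
Pressure head at well F: ψ = P/(ρg) = 867×1000 / (1000 × 9.81) = 88.38 m.
Total head at well F: h = z + ψ = 259.58 + 88.38 = 347.96 m.
Head difference: h(well E) − h(well F) = 348.80 − 347.96 = 0.84 m.

Δh ≈ 0.84 m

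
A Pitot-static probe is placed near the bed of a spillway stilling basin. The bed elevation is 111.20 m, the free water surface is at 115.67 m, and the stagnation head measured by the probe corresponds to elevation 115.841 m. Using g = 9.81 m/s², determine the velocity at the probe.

v ≈ 1.83 m/s

Near the bed, under hydrostatic conditions, the piezometric head (z + ψ) equals the free-surface elevation, 115.67 m.
Velocity head = total − piezometric = 115.841 − 115.67 = 0.171 m.
v = √(2g·h_v) = √(2 × 9.81 × 0.171) = 1.83 m/s.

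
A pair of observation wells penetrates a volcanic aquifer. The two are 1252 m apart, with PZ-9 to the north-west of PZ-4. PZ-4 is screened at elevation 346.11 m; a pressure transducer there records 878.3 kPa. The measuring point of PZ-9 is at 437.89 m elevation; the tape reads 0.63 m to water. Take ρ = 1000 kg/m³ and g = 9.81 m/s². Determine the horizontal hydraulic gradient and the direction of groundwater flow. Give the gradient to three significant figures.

i ≈ 0.00129; groundwater flows toward the south-east

Pressure head at PZ-4: ψ = P/(ρg) = 878.3×1000 / (1000 × 9.81) = 89.53 m.
Total head at PZ-4: h = z + ψ = 346.11 + 89.53 = 435.64 m.
Total head at PZ-9: h = 437.89 − 0.63 = 437.26 m.
Head difference: h(PZ-4) − h(PZ-9) = 435.64 − 437.26 = -1.62 m.
Hydraulic gradient: i = |Δh| / L = 1.62 / 1252 = 0.00129.
Flow is from higher to lower head: from PZ-9 toward PZ-4, i.e. toward the south-east.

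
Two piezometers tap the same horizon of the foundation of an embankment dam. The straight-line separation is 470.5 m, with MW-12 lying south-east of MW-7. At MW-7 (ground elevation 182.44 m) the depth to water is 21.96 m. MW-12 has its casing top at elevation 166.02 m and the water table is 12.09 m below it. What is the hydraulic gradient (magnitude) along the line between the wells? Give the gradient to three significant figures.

i ≈ 0.0139

Total head at MW-7: h = 182.44 − 21.96 = 160.48 m.
Total head at MW-12: h = 166.02 − 12.09 = 153.93 m.
Head difference: h(MW-7) − h(MW-12) = 160.48 − 153.93 = 6.55 m.
Hydraulic gradient: i = |Δh| / L = 6.55 / 470.5 = 0.0139.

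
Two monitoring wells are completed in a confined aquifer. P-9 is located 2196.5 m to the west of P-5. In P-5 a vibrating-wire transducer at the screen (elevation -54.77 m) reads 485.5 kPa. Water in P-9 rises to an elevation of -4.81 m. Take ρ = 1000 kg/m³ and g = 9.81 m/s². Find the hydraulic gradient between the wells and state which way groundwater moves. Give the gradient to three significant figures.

i ≈ 0.000214; groundwater flows toward the east

Pressure head at P-5: ψ = P/(ρg) = 485.5×1000 / (1000 × 9.81) = 49.49 m.
Total head at P-5: h = z + ψ = -54.77 + 49.49 = -5.28 m.
Total head at P-9: h = -4.81 m (water level in the piezometer is the total head).
Head difference: h(P-5) − h(P-9) = -5.28 − (-4.81) = -0.47 m.
Hydraulic gradient: i = |Δh| / L = 0.47 / 2196.5 = 0.000214.
Flow is from higher to lower head: from P-9 toward P-5, i.e. toward the east.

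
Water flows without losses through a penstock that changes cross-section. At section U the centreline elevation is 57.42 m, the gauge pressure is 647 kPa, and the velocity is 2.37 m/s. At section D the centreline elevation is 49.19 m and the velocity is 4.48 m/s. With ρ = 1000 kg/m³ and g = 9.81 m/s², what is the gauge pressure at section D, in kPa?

P₂ ≈ 721 kPa

Pressure head at U: ψ₁ = P₁/(ρg) = 647×1000 / (1000 × 9.81) = 65.95 m.
Velocity heads: v₁²/2g = 2.37²/19.62 = 0.286 m; v₂²/2g = 4.48²/19.62 = 1.023 m.
Total head H = z₁ + ψ₁ + v₁²/2g = 57.42 + 65.95 + 0.286 = 123.66 m.
ψ₂ = H − z₂ − v₂²/2g = 123.66 − 49.19 − 1.023 = 73.45 m.
P₂ = ρgψ₂ = 1000 × 9.81 × 73.45 ≈ 721 kPa.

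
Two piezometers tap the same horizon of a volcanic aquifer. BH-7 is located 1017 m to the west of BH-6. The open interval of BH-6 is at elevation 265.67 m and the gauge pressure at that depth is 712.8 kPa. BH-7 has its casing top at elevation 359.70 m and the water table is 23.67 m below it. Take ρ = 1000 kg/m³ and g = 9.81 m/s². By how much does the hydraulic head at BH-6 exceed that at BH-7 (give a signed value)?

Δh ≈ 2.30 m

Pressure head at BH-6: ψ = P/(ρg) = 712.8×1000 / (1000 × 9.81) = 72.66 m.
Total head at BH-6: h = z + ψ = 265.67 + 72.66 = 338.33 m.
Total head at BH-7: h = 359.70 − 23.67 = 336.03 m.
Head difference: h(BH-6) − h(BH-7) = 338.33 − 336.03 = 2.30 m.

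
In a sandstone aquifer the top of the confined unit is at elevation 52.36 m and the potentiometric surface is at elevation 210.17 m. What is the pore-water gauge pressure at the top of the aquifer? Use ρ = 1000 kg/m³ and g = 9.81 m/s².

Pressure head at the aquifer top: ψ = h − z = 210.17 − 52.36 = 157.81 m.
P = ρgψ = 1000 × 9.81 × 157.81 = 1548116 Pa ≈ 1550 kPa.

P ≈ 1550 kPa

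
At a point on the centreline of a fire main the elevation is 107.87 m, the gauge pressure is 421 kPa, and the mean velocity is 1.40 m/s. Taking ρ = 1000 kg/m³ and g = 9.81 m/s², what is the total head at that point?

Pressure head ψ = P/(ρg) = 421×1000 / (1000 × 9.81) = 42.92 m.
Velocity head = v²/(2g) = 1.40² / (2 × 9.81) = 0.100 m.
h = z + ψ + v²/(2g) = 107.87 + 42.92 + 0.100 = 150.89 m.

h ≈ 150.89 m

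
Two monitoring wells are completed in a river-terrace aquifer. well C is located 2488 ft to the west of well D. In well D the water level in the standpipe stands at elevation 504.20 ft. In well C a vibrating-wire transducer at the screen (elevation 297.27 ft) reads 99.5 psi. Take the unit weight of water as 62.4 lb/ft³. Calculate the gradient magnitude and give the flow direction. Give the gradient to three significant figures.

i ≈ 0.00912; groundwater flows toward the east

Total head at well D: h = 504.20 ft (water level in the piezometer is the total head).
Pressure head at well C: ψ = 144·P/γ = 144 × 99.5 / 62.4 = 229.62 ft.
Total head at well C: h = z + ψ = 297.27 + 229.62 = 526.89 ft.
Head difference: h(well D) − h(well C) = 504.20 − 526.89 = -22.69 ft.
Hydraulic gradient: i = |Δh| / L = 22.69 / 2488 = 0.00912.
Flow is from higher to lower head: from well C toward well D, i.e. toward the east.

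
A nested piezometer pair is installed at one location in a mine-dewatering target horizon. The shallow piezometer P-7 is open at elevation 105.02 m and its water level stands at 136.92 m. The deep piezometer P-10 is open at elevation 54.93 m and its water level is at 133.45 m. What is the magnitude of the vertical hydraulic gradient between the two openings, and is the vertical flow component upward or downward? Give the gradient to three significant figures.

Total head at P-7: h = 136.92 m (water level in the standpipe).
Total head at P-10: h = 133.45 m.
Δh = h(P-7) − h(P-10) = 136.92 − 133.45 = 3.47 m.
Vertical separation Δz = 105.02 − 54.93 = 50.09 m.
|i_v| = |Δh| / Δz = 3.47 / 50.09 = 0.0693.
Head is higher in the shallow piezometer, so vertical flow is downward (recharge condition).

|i_v| ≈ 0.0693; vertical flow is downward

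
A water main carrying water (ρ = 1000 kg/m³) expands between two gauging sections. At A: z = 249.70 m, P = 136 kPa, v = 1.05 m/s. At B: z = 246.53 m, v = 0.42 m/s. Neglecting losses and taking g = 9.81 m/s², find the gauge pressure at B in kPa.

Pressure head at A: ψ₁ = P₁/(ρg) = 136×1000 / (1000 × 9.81) = 13.86 m.
Velocity heads: v₁²/2g = 1.05²/19.62 = 0.056 m; v₂²/2g = 0.42²/19.62 = 0.009 m.
Total head H = z₁ + ψ₁ + v₁²/2g = 249.70 + 13.86 + 0.056 = 263.62 m.
ψ₂ = H − z₂ − v₂²/2g = 263.62 − 246.53 − 0.009 = 17.08 m.
P₂ = ρgψ₂ = 1000 × 9.81 × 17.08 ≈ 168 kPa.

P₂ ≈ 168 kPa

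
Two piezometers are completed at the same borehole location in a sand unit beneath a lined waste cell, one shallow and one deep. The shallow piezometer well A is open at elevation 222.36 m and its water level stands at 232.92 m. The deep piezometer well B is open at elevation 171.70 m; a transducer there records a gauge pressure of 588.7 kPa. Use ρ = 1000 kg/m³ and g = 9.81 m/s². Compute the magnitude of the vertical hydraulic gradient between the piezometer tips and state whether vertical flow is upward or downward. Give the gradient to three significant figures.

|i_v| ≈ 0.0239; vertical flow is downward

Total head at well A: h = 232.92 m (water level in the standpipe).
Pressure head at well B: ψ = P/(ρg) = 588.7×1000 / (1000 × 9.81) = 60.01 m.
Total head at well B: h = z + ψ = 171.70 + 60.01 = 231.71 m.
Δh = h(well A) − h(well B) = 232.92 − 231.71 = 1.21 m.
Vertical separation Δz = 222.36 − 171.70 = 50.66 m.
|i_v| = |Δh| / Δz = 1.21 / 50.66 = 0.0239.
Head is higher in the shallow piezometer, so vertical flow is downward (recharge condition).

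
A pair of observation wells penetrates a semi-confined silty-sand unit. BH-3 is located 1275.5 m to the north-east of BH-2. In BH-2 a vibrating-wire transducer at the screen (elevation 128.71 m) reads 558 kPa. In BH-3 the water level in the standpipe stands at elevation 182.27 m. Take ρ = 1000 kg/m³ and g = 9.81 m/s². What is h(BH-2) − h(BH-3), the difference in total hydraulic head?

Pressure head at BH-2: ψ = P/(ρg) = 558×1000 / (1000 × 9.81) = 56.88 m.
Total head at BH-2: h = z + ψ = 128.71 + 56.88 = 185.59 m.
Total head at BH-3: h = 182.27 m (water level in the piezometer is the total head).
Head difference: h(BH-2) − h(BH-3) = 185.59 − 182.27 = 3.32 m.

Δh ≈ 3.32 m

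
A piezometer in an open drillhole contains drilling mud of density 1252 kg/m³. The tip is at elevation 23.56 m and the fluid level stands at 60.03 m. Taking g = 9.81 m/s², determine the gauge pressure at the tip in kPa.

P ≈ 448 kPa

Pressure head ψ = h − z = 60.03 − 23.56 = 36.47 m.
P = ρgψ = 1252 × 9.81 × 36.47 = 447929 Pa ≈ 448 kPa.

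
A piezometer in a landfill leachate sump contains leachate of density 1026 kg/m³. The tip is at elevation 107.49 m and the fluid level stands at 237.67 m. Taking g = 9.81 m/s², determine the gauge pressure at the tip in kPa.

P ≈ 1310 kPa

Pressure head ψ = h − z = 237.67 − 107.49 = 130.18 m.
P = ρgψ = 1026 × 9.81 × 130.18 = 1310270 Pa ≈ 1310 kPa.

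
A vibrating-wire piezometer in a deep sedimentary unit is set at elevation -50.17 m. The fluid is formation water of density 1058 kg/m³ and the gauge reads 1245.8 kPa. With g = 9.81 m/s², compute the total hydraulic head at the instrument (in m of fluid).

h ≈ 69.86 m

ψ = P/(ρg) = 1245.8×1000 / (1058 × 9.81) = 120.03 m.
h = z + ψ = -50.17 + 120.03 = 69.86 m.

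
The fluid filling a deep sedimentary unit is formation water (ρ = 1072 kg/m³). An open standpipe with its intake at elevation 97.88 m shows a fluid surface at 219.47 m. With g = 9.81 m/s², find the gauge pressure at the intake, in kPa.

Pressure head ψ = h − z = 219.47 − 97.88 = 121.59 m.
P = ρgψ = 1072 × 9.81 × 121.59 = 1278679 Pa ≈ 1280 kPa.

P ≈ 1280 kPa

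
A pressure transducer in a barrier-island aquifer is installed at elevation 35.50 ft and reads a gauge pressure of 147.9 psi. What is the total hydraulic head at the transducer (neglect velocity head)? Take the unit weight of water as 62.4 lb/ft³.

ψ = 144·P/γ = 144 × 147.9 / 62.4 = 341.31 ft.
h = z + ψ = 35.50 + 341.31 = 376.81 ft.

h ≈ 376.81 ft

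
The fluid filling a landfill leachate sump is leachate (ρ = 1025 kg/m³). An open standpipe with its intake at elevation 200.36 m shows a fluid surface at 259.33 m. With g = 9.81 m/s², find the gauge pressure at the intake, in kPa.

Pressure head ψ = h − z = 259.33 − 200.36 = 58.97 m.
P = ρgψ = 1025 × 9.81 × 58.97 = 592958 Pa ≈ 593 kPa.

P ≈ 593 kPa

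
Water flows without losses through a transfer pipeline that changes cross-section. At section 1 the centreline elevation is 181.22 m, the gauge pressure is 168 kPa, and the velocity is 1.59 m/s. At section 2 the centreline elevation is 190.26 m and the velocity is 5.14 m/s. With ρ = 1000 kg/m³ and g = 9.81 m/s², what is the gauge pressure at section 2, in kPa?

P₂ ≈ 67.4 kPa

Pressure head at 1: ψ₁ = P₁/(ρg) = 168×1000 / (1000 × 9.81) = 17.13 m.
Velocity heads: v₁²/2g = 1.59²/19.62 = 0.129 m; v₂²/2g = 5.14²/19.62 = 1.347 m.
Total head H = z₁ + ψ₁ + v₁²/2g = 181.22 + 17.13 + 0.129 = 198.48 m.
ψ₂ = H − z₂ − v₂²/2g = 198.48 − 190.26 − 1.347 = 6.87 m.
P₂ = ρgψ₂ = 1000 × 9.81 × 6.87 ≈ 67.4 kPa.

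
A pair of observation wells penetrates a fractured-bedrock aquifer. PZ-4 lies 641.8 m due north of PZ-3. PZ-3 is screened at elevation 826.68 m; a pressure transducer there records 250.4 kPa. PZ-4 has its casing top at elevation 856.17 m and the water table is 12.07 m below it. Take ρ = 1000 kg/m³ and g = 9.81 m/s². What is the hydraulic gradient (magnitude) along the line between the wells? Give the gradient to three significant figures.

Pressure head at PZ-3: ψ = P/(ρg) = 250.4×1000 / (1000 × 9.81) = 25.52 m.
Total head at PZ-3: h = z + ψ = 826.68 + 25.52 = 852.20 m.
Total head at PZ-4: h = 856.17 − 12.07 = 844.10 m.
Head difference: h(PZ-3) − h(PZ-4) = 852.20 − 844.10 = 8.10 m.
Hydraulic gradient: i = |Δh| / L = 8.10 / 641.8 = 0.0126.

i ≈ 0.0126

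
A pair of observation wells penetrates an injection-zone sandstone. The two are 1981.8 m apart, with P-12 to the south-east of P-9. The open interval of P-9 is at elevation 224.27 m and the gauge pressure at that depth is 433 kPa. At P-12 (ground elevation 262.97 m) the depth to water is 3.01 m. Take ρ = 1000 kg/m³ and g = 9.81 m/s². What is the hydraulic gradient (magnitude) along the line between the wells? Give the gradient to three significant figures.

Pressure head at P-9: ψ = P/(ρg) = 433×1000 / (1000 × 9.81) = 44.14 m.
Total head at P-9: h = z + ψ = 224.27 + 44.14 = 268.41 m.
Total head at P-12: h = 262.97 − 3.01 = 259.96 m.
Head difference: h(P-9) − h(P-12) = 268.41 − 259.96 = 8.45 m.
Hydraulic gradient: i = |Δh| / L = 8.45 / 1981.8 = 0.00426.

i ≈ 0.00426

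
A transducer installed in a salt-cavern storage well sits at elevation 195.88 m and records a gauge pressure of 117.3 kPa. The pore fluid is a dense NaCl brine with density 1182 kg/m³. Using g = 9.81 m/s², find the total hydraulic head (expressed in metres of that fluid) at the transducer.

h ≈ 206.00 m

ψ = P/(ρg) = 117.3×1000 / (1182 × 9.81) = 10.12 m.
h = z + ψ = 195.88 + 10.12 = 206.00 m.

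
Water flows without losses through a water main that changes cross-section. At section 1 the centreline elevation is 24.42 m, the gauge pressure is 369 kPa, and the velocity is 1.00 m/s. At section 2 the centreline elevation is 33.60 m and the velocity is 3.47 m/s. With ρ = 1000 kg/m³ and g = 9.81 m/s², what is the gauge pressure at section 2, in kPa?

Pressure head at 1: ψ₁ = P₁/(ρg) = 369×1000 / (1000 × 9.81) = 37.61 m.
Velocity heads: v₁²/2g = 1.00²/19.62 = 0.051 m; v₂²/2g = 3.47²/19.62 = 0.614 m.
Total head H = z₁ + ψ₁ + v₁²/2g = 24.42 + 37.61 + 0.051 = 62.08 m.
ψ₂ = H − z₂ − v₂²/2g = 62.08 − 33.60 − 0.614 = 27.87 m.
P₂ = ρgψ₂ = 1000 × 9.81 × 27.87 ≈ 273 kPa.

P₂ ≈ 273 kPa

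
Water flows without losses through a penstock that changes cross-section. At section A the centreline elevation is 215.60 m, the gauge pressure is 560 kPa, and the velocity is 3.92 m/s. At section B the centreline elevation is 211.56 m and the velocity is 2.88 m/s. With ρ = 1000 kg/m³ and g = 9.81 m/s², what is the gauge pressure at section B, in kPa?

Pressure head at A: ψ₁ = P₁/(ρg) = 560×1000 / (1000 × 9.81) = 57.08 m.
Velocity heads: v₁²/2g = 3.92²/19.62 = 0.783 m; v₂²/2g = 2.88²/19.62 = 0.423 m.
Total head H = z₁ + ψ₁ + v₁²/2g = 215.60 + 57.08 + 0.783 = 273.46 m.
ψ₂ = H − z₂ − v₂²/2g = 273.46 − 211.56 − 0.423 = 61.48 m.
P₂ = ρgψ₂ = 1000 × 9.81 × 61.48 ≈ 603 kPa.

P₂ ≈ 603 kPa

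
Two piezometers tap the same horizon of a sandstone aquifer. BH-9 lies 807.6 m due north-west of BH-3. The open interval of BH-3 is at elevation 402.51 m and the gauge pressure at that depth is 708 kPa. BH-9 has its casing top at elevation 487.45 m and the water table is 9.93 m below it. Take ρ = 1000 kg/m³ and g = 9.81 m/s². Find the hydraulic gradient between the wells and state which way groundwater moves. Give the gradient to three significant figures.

Pressure head at BH-3: ψ = P/(ρg) = 708×1000 / (1000 × 9.81) = 72.17 m.
Total head at BH-3: h = z + ψ = 402.51 + 72.17 = 474.68 m.
Total head at BH-9: h = 487.45 − 9.93 = 477.52 m.
Head difference: h(BH-3) − h(BH-9) = 474.68 − 477.52 = -2.84 m.
Hydraulic gradient: i = |Δh| / L = 2.84 / 807.6 = 0.00352.
Flow is from higher to lower head: from BH-9 toward BH-3, i.e. toward the south-east.

i ≈ 0.00352; groundwater flows toward the south-east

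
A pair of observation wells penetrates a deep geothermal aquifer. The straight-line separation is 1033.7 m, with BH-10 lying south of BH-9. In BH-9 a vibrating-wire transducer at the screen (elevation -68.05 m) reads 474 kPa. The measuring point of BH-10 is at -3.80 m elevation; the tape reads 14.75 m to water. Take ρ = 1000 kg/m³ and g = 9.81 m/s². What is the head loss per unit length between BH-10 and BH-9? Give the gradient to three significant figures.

Pressure head at BH-9: ψ = P/(ρg) = 474×1000 / (1000 × 9.81) = 48.32 m.
Total head at BH-9: h = z + ψ = -68.05 + 48.32 = -19.73 m.
Total head at BH-10: h = -3.80 − 14.75 = -18.55 m.
Head difference: h(BH-9) − h(BH-10) = -19.73 − (-18.55) = -1.18 m.
Hydraulic gradient: i = |Δh| / L = 1.18 / 1033.7 = 0.00114.

i ≈ 0.00114 m/m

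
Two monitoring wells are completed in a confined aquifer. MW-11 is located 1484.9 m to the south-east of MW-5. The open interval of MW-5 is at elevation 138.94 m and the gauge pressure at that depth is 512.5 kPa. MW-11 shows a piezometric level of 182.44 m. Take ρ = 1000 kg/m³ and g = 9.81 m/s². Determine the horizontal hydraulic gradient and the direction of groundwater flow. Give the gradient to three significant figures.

i ≈ 0.00589; groundwater flows toward the south-east

Pressure head at MW-5: ψ = P/(ρg) = 512.5×1000 / (1000 × 9.81) = 52.24 m.
Total head at MW-5: h = z + ψ = 138.94 + 52.24 = 191.18 m.
Total head at MW-11: h = 182.44 m (water level in the piezometer is the total head).
Head difference: h(MW-5) − h(MW-11) = 191.18 − 182.44 = 8.74 m.
Hydraulic gradient: i = |Δh| / L = 8.74 / 1484.9 = 0.00589.
Flow is from higher to lower head: from MW-5 toward MW-11, i.e. toward the south-east.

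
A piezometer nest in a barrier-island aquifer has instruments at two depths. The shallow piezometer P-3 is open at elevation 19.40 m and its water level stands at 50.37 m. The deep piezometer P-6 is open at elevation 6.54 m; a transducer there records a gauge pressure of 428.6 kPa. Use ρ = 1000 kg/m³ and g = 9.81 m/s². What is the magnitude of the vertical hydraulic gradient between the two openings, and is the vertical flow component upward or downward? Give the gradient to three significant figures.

Total head at P-3: h = 50.37 m (water level in the standpipe).
Pressure head at P-6: ψ = P/(ρg) = 428.6×1000 / (1000 × 9.81) = 43.69 m.
Total head at P-6: h = z + ψ = 6.54 + 43.69 = 50.23 m.
Δh = h(P-3) − h(P-6) = 50.37 − 50.23 = 0.14 m.
Vertical separation Δz = 19.40 − 6.54 = 12.86 m.
|i_v| = |Δh| / Δz = 0.14 / 12.86 = 0.0109.
Head is higher in the shallow piezometer, so vertical flow is downward (recharge condition).

|i_v| ≈ 0.0109; vertical flow is downward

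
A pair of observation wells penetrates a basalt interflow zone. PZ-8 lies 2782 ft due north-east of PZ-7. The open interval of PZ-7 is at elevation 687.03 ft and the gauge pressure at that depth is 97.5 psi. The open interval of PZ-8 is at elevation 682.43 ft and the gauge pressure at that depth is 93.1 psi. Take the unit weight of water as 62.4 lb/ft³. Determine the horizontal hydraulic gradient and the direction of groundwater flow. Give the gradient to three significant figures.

i ≈ 0.00530; groundwater flows toward the north-east

Pressure head at PZ-7: ψ = 144·P/γ = 144 × 97.5 / 62.4 = 225.00 ft.
Total head at PZ-7: h = z + ψ = 687.03 + 225.00 = 912.03 ft.
Pressure head at PZ-8: ψ = 144·P/γ = 144 × 93.1 / 62.4 = 214.85 ft.
Total head at PZ-8: h = z + ψ = 682.43 + 214.85 = 897.28 ft.
Head difference: h(PZ-7) − h(PZ-8) = 912.03 − 897.28 = 14.75 ft.
Hydraulic gradient: i = |Δh| / L = 14.75 / 2782 = 0.00530.
Flow is from higher to lower head: from PZ-7 toward PZ-8, i.e. toward the north-east.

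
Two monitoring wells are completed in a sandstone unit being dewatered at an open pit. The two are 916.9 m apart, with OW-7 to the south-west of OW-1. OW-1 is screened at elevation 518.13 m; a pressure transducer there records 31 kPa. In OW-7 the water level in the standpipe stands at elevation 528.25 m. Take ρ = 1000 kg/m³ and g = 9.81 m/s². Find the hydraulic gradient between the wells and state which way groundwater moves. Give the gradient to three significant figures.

Pressure head at OW-1: ψ = P/(ρg) = 31×1000 / (1000 × 9.81) = 3.16 m.
Total head at OW-1: h = z + ψ = 518.13 + 3.16 = 521.29 m.
Total head at OW-7: h = 528.25 m (water level in the piezometer is the total head).
Head difference: h(OW-1) − h(OW-7) = 521.29 − 528.25 = -6.96 m.
Hydraulic gradient: i = |Δh| / L = 6.96 / 916.9 = 0.00759.
Flow is from higher to lower head: from OW-7 toward OW-1, i.e. toward the north-east.

i ≈ 0.00759; groundwater flows toward the north-east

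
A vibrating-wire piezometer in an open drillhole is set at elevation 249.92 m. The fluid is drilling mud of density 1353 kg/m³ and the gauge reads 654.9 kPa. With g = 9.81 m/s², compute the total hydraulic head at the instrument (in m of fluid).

h ≈ 299.26 m

ψ = P/(ρg) = 654.9×1000 / (1353 × 9.81) = 49.34 m.
h = z + ψ = 249.92 + 49.34 = 299.26 m.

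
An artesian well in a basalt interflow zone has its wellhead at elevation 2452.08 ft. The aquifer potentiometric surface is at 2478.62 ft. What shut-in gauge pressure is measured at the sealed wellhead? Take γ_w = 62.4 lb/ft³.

Head above the cap: Δh = 2478.62 − 2452.08 = 26.54 ft.
P = γΔh/144 = 62.4 × 26.54 / 144 = 11.5 psi.

P ≈ 11.5 psi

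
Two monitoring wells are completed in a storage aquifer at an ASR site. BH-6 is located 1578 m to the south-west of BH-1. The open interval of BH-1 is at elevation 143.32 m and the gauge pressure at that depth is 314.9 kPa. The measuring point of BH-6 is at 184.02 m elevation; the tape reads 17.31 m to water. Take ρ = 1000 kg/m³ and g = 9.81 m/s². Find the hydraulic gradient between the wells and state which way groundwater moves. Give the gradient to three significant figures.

i ≈ 0.00552; groundwater flows toward the south-west

Pressure head at BH-1: ψ = P/(ρg) = 314.9×1000 / (1000 × 9.81) = 32.10 m.
Total head at BH-1: h = z + ψ = 143.32 + 32.10 = 175.42 m.
Total head at BH-6: h = 184.02 − 17.31 = 166.71 m.
Head difference: h(BH-1) − h(BH-6) = 175.42 − 166.71 = 8.71 m.
Hydraulic gradient: i = |Δh| / L = 8.71 / 1578 = 0.00552.
Flow is from higher to lower head: from BH-1 toward BH-6, i.e. toward the south-west.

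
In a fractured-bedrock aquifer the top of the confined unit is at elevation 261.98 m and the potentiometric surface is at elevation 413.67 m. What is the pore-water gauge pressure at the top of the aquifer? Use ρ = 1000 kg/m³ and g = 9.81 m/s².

P ≈ 1490 kPa

Pressure head at the aquifer top: ψ = h − z = 413.67 − 261.98 = 151.69 m.
P = ρgψ = 1000 × 9.81 × 151.69 = 1488079 Pa ≈ 1490 kPa.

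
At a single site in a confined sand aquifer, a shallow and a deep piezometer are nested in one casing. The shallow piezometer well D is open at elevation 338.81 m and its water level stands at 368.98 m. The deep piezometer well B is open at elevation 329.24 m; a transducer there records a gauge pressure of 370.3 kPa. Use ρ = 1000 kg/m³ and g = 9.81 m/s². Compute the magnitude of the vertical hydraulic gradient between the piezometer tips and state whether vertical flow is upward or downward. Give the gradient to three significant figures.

|i_v| ≈ 0.208; vertical flow is downward

Total head at well D: h = 368.98 m (water level in the standpipe).
Pressure head at well B: ψ = P/(ρg) = 370.3×1000 / (1000 × 9.81) = 37.75 m.
Total head at well B: h = z + ψ = 329.24 + 37.75 = 366.99 m.
Δh = h(well D) − h(well B) = 368.98 − 366.99 = 1.99 m.
Vertical separation Δz = 338.81 − 329.24 = 9.57 m.
|i_v| = |Δh| / Δz = 1.99 / 9.57 = 0.208.
Head is higher in the shallow piezometer, so vertical flow is downward (recharge condition).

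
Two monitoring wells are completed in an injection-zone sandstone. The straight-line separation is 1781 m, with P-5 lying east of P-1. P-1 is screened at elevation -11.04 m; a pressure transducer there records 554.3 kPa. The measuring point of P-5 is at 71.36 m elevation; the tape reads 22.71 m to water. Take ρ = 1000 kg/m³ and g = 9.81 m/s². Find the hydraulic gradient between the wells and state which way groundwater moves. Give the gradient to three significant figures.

Pressure head at P-1: ψ = P/(ρg) = 554.3×1000 / (1000 × 9.81) = 56.50 m.
Total head at P-1: h = z + ψ = -11.04 + 56.50 = 45.46 m.
Total head at P-5: h = 71.36 − 22.71 = 48.65 m.
Head difference: h(P-1) − h(P-5) = 45.46 − 48.65 = -3.19 m.
Hydraulic gradient: i = |Δh| / L = 3.19 / 1781 = 0.00179.
Flow is from higher to lower head: from P-5 toward P-1, i.e. toward the west.

i ≈ 0.00179; groundwater flows toward the west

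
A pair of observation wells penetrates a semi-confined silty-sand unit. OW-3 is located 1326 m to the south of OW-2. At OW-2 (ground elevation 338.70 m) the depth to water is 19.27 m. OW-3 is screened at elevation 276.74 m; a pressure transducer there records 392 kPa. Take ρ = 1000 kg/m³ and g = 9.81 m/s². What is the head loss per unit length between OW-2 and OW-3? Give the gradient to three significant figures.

i ≈ 0.00206 m/m

Total head at OW-2: h = 338.70 − 19.27 = 319.43 m.
Pressure head at OW-3: ψ = P/(ρg) = 392×1000 / (1000 × 9.81) = 39.96 m.
Total head at OW-3: h = z + ψ = 276.74 + 39.96 = 316.70 m.
Head difference: h(OW-2) − h(OW-3) = 319.43 − 316.70 = 2.73 m.
Hydraulic gradient: i = |Δh| / L = 2.73 / 1326 = 0.00206.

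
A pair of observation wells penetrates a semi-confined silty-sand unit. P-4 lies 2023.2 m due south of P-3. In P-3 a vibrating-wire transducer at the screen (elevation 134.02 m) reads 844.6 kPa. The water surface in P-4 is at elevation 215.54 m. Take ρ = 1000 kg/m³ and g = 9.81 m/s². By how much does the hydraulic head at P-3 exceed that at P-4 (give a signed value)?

Δh ≈ 4.58 m

Pressure head at P-3: ψ = P/(ρg) = 844.6×1000 / (1000 × 9.81) = 86.10 m.
Total head at P-3: h = z + ψ = 134.02 + 86.10 = 220.12 m.
Total head at P-4: h = 215.54 m (water level in the piezometer is the total head).
Head difference: h(P-3) − h(P-4) = 220.12 − 215.54 = 4.58 m.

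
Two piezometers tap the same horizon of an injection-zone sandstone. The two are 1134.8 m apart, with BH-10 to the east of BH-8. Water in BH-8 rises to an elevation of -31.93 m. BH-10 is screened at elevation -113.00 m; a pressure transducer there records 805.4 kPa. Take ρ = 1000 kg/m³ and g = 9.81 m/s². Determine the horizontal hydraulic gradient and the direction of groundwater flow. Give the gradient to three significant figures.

i ≈ 0.000908; groundwater flows toward the west

Total head at BH-8: h = -31.93 m (water level in the piezometer is the total head).
Pressure head at BH-10: ψ = P/(ρg) = 805.4×1000 / (1000 × 9.81) = 82.10 m.
Total head at BH-10: h = z + ψ = -113.00 + 82.10 = -30.90 m.
Head difference: h(BH-8) − h(BH-10) = -31.93 − (-30.90) = -1.03 m.
Hydraulic gradient: i = |Δh| / L = 1.03 / 1134.8 = 0.000908.
Flow is from higher to lower head: from BH-10 toward BH-8, i.e. toward the west.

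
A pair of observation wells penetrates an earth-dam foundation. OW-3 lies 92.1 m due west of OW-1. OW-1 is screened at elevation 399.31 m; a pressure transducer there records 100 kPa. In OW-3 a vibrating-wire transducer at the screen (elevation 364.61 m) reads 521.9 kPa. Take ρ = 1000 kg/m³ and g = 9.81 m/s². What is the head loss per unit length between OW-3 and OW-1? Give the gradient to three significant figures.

i ≈ 0.0902 m/m

Pressure head at OW-1: ψ = P/(ρg) = 100×1000 / (1000 × 9.81) = 10.19 m.
Total head at OW-1: h = z + ψ = 399.31 + 10.19 = 409.50 m.
Pressure head at OW-3: ψ = P/(ρg) = 521.9×1000 / (1000 × 9.81) = 53.20 m.
Total head at OW-3: h = z + ψ = 364.61 + 53.20 = 417.81 m.
Head difference: h(OW-1) − h(OW-3) = 409.50 − 417.81 = -8.31 m.
Hydraulic gradient: i = |Δh| / L = 8.31 / 92.1 = 0.0902.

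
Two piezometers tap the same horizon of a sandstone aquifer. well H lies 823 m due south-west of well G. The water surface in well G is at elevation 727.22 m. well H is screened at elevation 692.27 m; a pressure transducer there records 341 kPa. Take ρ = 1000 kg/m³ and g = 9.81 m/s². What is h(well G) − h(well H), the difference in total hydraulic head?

Total head at well G: h = 727.22 m (water level in the piezometer is the total head).
Pressure head at well H: ψ = P/(ρg) = 341×1000 / (1000 × 9.81) = 34.76 m.
Total head at well H: h = z + ψ = 692.27 + 34.76 = 727.03 m.
Head difference: h(well G) − h(well H) = 727.22 − 727.03 = 0.19 m.

Δh ≈ 0.19 m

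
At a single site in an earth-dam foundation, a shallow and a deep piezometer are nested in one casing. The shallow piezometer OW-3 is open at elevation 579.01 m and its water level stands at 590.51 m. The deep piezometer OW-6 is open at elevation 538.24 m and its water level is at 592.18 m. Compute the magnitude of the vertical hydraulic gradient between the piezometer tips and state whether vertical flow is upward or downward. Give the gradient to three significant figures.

Total head at OW-3: h = 590.51 m (water level in the standpipe).
Total head at OW-6: h = 592.18 m.
Δh = h(OW-3) − h(OW-6) = 590.51 − 592.18 = -1.67 m.
Vertical separation Δz = 579.01 − 538.24 = 40.77 m.
|i_v| = |Δh| / Δz = 1.67 / 40.77 = 0.0410.
Head is higher in the deep piezometer, so vertical flow is upward (discharge condition).

|i_v| ≈ 0.0410; vertical flow is upward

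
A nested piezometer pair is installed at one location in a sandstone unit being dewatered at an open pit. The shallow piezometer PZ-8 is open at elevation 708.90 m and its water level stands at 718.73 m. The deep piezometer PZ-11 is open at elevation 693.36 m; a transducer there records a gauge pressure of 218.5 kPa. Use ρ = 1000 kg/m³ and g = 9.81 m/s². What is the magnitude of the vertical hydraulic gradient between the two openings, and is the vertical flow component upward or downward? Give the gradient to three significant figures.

Total head at PZ-8: h = 718.73 m (water level in the standpipe).
Pressure head at PZ-11: ψ = P/(ρg) = 218.5×1000 / (1000 × 9.81) = 22.27 m.
Total head at PZ-11: h = z + ψ = 693.36 + 22.27 = 715.63 m.
Δh = h(PZ-8) − h(PZ-11) = 718.73 − 715.63 = 3.10 m.
Vertical separation Δz = 708.90 − 693.36 = 15.54 m.
|i_v| = |Δh| / Δz = 3.10 / 15.54 = 0.199.
Head is higher in the shallow piezometer, so vertical flow is downward (recharge condition).

|i_v| ≈ 0.199; vertical flow is downward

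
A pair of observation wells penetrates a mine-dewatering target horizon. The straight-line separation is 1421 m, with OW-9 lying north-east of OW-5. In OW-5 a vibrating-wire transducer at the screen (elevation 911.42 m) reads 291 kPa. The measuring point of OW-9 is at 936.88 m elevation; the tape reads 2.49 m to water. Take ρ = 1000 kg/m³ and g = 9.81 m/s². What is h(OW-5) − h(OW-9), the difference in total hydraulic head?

Δh ≈ 6.69 m

Pressure head at OW-5: ψ = P/(ρg) = 291×1000 / (1000 × 9.81) = 29.66 m.
Total head at OW-5: h = z + ψ = 911.42 + 29.66 = 941.08 m.
Total head at OW-9: h = 936.88 − 2.49 = 934.39 m.
Head difference: h(OW-5) − h(OW-9) = 941.08 − 934.39 = 6.69 m.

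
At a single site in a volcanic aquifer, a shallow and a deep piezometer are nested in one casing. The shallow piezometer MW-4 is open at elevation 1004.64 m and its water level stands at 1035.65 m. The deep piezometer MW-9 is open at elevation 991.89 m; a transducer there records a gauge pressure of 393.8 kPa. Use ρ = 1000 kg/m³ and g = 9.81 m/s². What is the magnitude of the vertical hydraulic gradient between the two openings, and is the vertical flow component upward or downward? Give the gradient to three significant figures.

|i_v| ≈ 0.284; vertical flow is downward

Total head at MW-4: h = 1035.65 m (water level in the standpipe).
Pressure head at MW-9: ψ = P/(ρg) = 393.8×1000 / (1000 × 9.81) = 40.14 m.
Total head at MW-9: h = z + ψ = 991.89 + 40.14 = 1032.03 m.
Δh = h(MW-4) − h(MW-9) = 1035.65 − 1032.03 = 3.62 m.
Vertical separation Δz = 1004.64 − 991.89 = 12.75 m.
|i_v| = |Δh| / Δz = 3.62 / 12.75 = 0.284.
Head is higher in the shallow piezometer, so vertical flow is downward (recharge condition).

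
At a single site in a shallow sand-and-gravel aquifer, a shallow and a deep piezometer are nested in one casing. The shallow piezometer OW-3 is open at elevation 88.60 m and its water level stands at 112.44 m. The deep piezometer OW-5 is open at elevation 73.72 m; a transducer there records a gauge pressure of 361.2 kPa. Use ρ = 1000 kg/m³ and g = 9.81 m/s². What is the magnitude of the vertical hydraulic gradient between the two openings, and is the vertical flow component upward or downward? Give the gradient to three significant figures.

Total head at OW-3: h = 112.44 m (water level in the standpipe).
Pressure head at OW-5: ψ = P/(ρg) = 361.2×1000 / (1000 × 9.81) = 36.82 m.
Total head at OW-5: h = z + ψ = 73.72 + 36.82 = 110.54 m.
Δh = h(OW-3) − h(OW-5) = 112.44 − 110.54 = 1.90 m.
Vertical separation Δz = 88.60 − 73.72 = 14.88 m.
|i_v| = |Δh| / Δz = 1.90 / 14.88 = 0.128.
Head is higher in the shallow piezometer, so vertical flow is downward (recharge condition).

|i_v| ≈ 0.128; vertical flow is downward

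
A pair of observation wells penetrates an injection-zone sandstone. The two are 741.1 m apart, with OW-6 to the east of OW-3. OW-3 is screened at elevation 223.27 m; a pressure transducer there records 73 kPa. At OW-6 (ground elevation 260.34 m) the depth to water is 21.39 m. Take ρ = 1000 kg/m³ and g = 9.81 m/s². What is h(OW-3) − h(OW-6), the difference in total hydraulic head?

Pressure head at OW-3: ψ = P/(ρg) = 73×1000 / (1000 × 9.81) = 7.44 m.
Total head at OW-3: h = z + ψ = 223.27 + 7.44 = 230.71 m.
Total head at OW-6: h = 260.34 − 21.39 = 238.95 m.
Head difference: h(OW-3) − h(OW-6) = 230.71 − 238.95 = -8.24 m.

Δh ≈ -8.24 m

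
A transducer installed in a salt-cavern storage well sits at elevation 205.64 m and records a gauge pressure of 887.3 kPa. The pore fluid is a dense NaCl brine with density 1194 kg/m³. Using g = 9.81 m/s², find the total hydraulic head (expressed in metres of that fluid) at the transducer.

h ≈ 281.39 m

ψ = P/(ρg) = 887.3×1000 / (1194 × 9.81) = 75.75 m.
h = z + ψ = 205.64 + 75.75 = 281.39 m.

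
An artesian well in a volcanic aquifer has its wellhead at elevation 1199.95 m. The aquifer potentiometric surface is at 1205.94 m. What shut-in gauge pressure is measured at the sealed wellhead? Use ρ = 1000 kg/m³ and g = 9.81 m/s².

Head above the cap: Δh = 1205.94 − 1199.95 = 5.99 m.
P = ρgΔh = 1000 × 9.81 × 5.99 = 58762 Pa ≈ 58.8 kPa.

P ≈ 58.8 kPa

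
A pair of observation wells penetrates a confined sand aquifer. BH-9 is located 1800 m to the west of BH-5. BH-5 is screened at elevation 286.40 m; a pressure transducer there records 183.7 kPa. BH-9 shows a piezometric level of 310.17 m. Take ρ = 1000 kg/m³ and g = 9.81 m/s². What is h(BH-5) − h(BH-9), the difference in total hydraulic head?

Pressure head at BH-5: ψ = P/(ρg) = 183.7×1000 / (1000 × 9.81) = 18.73 m.
Total head at BH-5: h = z + ψ = 286.40 + 18.73 = 305.13 m.
Total head at BH-9: h = 310.17 m (water level in the piezometer is the total head).
Head difference: h(BH-5) − h(BH-9) = 305.13 − 310.17 = -5.04 m.

Δh ≈ -5.04 m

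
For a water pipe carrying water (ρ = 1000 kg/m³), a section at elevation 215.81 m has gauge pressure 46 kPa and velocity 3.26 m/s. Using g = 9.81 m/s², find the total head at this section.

h ≈ 221.04 m

Pressure head ψ = P/(ρg) = 46×1000 / (1000 × 9.81) = 4.69 m.
Velocity head = v²/(2g) = 3.26² / (2 × 9.81) = 0.542 m.
h = z + ψ + v²/(2g) = 215.81 + 4.69 + 0.542 = 221.04 m.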